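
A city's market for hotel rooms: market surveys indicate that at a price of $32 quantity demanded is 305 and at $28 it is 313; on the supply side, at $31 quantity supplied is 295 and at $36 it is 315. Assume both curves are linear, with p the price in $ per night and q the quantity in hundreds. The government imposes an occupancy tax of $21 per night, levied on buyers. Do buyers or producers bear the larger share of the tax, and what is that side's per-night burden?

Buyers bear the larger share: $14 per night.

Demand slope: (313 − 305)/(28 − 32) = -2, so qd = 369 − 2p.
Supply slope: (315 − 295)/(36 − 31) = 4, so qs = 4p + 171.
Before the tax: set 369 − 2p = 4p + 171 → p* = $33, q* = 303.
With the tax collected from buyers, demand (in seller-price terms) shifts: qd = 369 − 2(p + 21).
Solving gives q = 275 with buyers paying $47 and producers receiving $26 (the $21 wedge).
Per-night burden: buyers $14, producers $7.
Buyers take the larger share because demand is less price-elastic here (demand slope 2 vs supply slope 4).
The less price-elastic side of the market bears the larger share of a per-unit tax.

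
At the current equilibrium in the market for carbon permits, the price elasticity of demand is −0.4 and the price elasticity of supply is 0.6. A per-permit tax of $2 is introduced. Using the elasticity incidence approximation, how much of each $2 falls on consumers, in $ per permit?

Consumers bear ≈ $1.2 per permit.

Incidence ratio: consumers' share ≈ εs / (εs + |εd|) = 0.6 / (0.6 + 0.4) = 0.6.
So consumers bear ≈ 0.6 × $2 = $1.2; suppliers bear $0.8.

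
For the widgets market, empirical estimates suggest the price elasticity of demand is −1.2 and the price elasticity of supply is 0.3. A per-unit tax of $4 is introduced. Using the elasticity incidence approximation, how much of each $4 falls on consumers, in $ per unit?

Consumers bear ≈ $0.8 per unit.

Incidence ratio: consumers' share ≈ εs / (εs + |εd|) = 0.3 / (0.3 + 1.2) = 0.2.
So consumers bear ≈ 0.2 × $4 = $0.8; producers bear $3.2.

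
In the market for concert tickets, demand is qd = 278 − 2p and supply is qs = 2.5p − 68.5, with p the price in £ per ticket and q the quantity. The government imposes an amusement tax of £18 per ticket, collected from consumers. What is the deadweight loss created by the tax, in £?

Without the tax, 278 − 2p = 2.5p − 68.5 gives 4.5p = 346.5, so p* = £77 and q* = 124.
With the tax collected from consumers, demand (in seller-price terms) shifts: qd = 278 − 2(p + 18).
New equilibrium: consumers pay £87, suppliers receive £69, q = 104. (Wedge: pb − ps = 18.)
Quantity falls by |ΔQ| = |124 − 104| = 20.
DWL = ½ · t · |ΔQ| = ½ · 18 · 20 = £180.

Deadweight loss = £180.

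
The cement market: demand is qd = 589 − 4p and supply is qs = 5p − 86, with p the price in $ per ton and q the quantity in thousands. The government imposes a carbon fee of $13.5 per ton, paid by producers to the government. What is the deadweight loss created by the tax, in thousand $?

Before the tax: set 589 − 4p = 5p − 86 → p* = $75, q* = 289.
With the tax collected from producers, supply shifts: qs = 5(p − 13.5) − 86.
Solving gives q = 259 with consumers paying $82.5 and producers receiving $69 (the $13.5 wedge).
Quantity falls by |ΔQ| = |289 − 259| = 30.
DWL = ½ · t · |ΔQ| = ½ · 13.5 · 30 = $202.5.

Deadweight loss = $202.5 thousand.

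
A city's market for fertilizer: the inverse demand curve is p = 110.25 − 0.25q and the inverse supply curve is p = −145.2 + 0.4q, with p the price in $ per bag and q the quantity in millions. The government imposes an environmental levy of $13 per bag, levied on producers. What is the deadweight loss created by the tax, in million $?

Deadweight loss = $130 million.

Inverting to q(p) form: qd = 441 − 4p; qs = 2.5p + 363.
Without the tax, 441 − 4p = 2.5p + 363 gives 6.5p = 78, so p* = $12 and q* = 393.
With the tax collected from producers, supply shifts: qs = 2.5(p − 13) + 363.
New equilibrium: consumers pay $17, producers receive $4, q = 373. (Wedge: pb − ps = 13.)
Quantity falls by |ΔQ| = |393 − 373| = 20.
DWL = ½ · t · |ΔQ| = ½ · 13 · 20 = $130.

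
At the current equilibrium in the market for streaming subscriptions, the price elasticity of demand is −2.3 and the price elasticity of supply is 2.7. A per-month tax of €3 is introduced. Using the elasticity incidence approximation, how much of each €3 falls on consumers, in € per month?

Consumers bear ≈ €1.62 per month.

Incidence ratio: consumers' share ≈ εs / (εs + |εd|) = 2.7 / (2.7 + 2.3) = 0.54.
So consumers bear ≈ 0.54 × €3 = €1.62; suppliers bear €1.38.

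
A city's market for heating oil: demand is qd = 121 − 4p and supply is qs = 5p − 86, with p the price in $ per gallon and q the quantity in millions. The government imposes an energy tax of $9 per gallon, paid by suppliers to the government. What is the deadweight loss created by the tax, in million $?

Deadweight loss = $90 million.

Without the tax, 121 − 4p = 5p − 86 gives 9p = 207, so p* = $23 and q* = 29.
With the tax collected from suppliers, supply shifts: qs = 5(p − 9) − 86.
Solving gives q = 9 with consumers paying $28 and suppliers receiving $19 (the $9 wedge).
Quantity falls by |ΔQ| = |29 − 9| = 20.
DWL = ½ · t · |ΔQ| = ½ · 9 · 20 = $90.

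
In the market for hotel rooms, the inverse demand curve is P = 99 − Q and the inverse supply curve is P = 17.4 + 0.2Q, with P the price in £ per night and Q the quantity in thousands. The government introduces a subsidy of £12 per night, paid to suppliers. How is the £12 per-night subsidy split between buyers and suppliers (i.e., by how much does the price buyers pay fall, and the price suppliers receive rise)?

Inverting to Q(P) form: Qd = 99 − P; Qs = 5P − 87.
Before the subsidy: set 99 − P = 5P − 87 → P* = £31, Q* = 68.
With a per-unit subsidy paid to suppliers, each receives P + 12 per unit sold, so supply becomes Qs = 5(P + 12) − 87.
New equilibrium: buyers pay £21, suppliers receive £33, Q = 78. (Wedge: Pb − Ps = −12.)
Gain to buyers: £10; to suppliers: £2. (They sum to £12.)

Buyers gain £10 per night; suppliers gain £2 per night.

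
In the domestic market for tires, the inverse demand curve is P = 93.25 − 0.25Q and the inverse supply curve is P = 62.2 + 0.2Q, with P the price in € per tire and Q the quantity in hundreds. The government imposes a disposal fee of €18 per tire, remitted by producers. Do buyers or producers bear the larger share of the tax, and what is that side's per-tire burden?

Inverting to Q(P) form: Qd = 373 − 4P; Qs = 5P − 311.
Without the tax, 373 − 4P = 5P − 311 gives 9P = 684, so P* = €76 and Q* = 69.
With the tax collected from producers, supply shifts: Qs = 5(P − 18) − 311.
Solving gives Q = 29 with buyers paying €86 and producers receiving €68 (the €18 wedge).
Per-tire burden: buyers €10, producers €8.
Buyers take the larger share because demand is less price-elastic here (demand slope 4 vs supply slope 5).
The less price-elastic side of the market bears the larger share of a per-unit tax.

Buyers bear the larger share: €10 per tire.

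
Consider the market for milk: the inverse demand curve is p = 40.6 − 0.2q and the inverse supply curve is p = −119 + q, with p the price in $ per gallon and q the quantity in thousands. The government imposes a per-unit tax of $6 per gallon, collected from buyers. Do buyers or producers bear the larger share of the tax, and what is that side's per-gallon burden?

Producers bear the larger share: $5 per gallon.

Rewrite in direct form: qd = 203 − 5p and qs = p + 119.
Before the tax: set 203 − 5p = p + 119 → p* = $14, q* = 133.
With the tax collected from buyers, demand (in seller-price terms) shifts: qd = 203 − 5(p + 6).
New equilibrium: buyers pay $15, producers receive $9, q = 128. (Wedge: pb − ps = 6.)
Per-gallon burden: buyers $1, producers $5.
Producers take the larger share because supply is less price-elastic here (demand slope 5 vs supply slope 1).
The less price-elastic side of the market bears the larger share of a per-unit tax.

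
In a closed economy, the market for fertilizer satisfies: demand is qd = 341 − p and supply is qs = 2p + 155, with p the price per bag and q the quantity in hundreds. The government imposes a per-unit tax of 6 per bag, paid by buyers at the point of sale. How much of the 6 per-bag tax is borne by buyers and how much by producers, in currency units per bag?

Buyers bear 4 per bag; producers bear 2 per bag.

Without the tax, 341 − p = 2p + 155 gives 3p = 186, so p* = 62 and q* = 279.
With the tax collected from buyers, demand (in seller-price terms) shifts: qd = 341 − (p + 6).
New equilibrium: buyers pay 66, producers receive 60, q = 275. (Wedge: pb − ps = 6.)
Burden on buyers: 4; on producers: 2. (They sum to 6.)
The less price-elastic side of the market bears the larger share of a per-unit tax.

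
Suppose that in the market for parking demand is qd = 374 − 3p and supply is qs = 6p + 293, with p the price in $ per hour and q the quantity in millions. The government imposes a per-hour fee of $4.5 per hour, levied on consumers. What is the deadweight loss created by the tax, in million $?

Without the tax, 374 − 3p = 6p + 293 gives 9p = 81, so p* = $9 and q* = 347.
With the tax collected from consumers, demand (in seller-price terms) shifts: qd = 374 − 3(p + 4.5).
Solving gives q = 338 with consumers paying $12 and producers receiving $7.5 (the $4.5 wedge).
Quantity falls by |ΔQ| = |347 − 338| = 9.
DWL = ½ · t · |ΔQ| = ½ · 4.5 · 9 = $20.25.

Deadweight loss = $20.25 million.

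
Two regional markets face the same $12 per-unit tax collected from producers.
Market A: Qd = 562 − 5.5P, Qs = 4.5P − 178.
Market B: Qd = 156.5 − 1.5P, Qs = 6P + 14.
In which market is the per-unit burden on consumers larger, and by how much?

Market B, by $4.2.

Market A: pre-tax P* = $74, Q* = 155; post-tax Q = 125.3; per-unit burden on consumers = $5.4.
Market B: pre-tax P* = $19, Q* = 128; post-tax Q = 113.6; per-unit burden on consumers = $9.6.
Difference: $5.4 vs $9.6 → market B is larger by $4.2.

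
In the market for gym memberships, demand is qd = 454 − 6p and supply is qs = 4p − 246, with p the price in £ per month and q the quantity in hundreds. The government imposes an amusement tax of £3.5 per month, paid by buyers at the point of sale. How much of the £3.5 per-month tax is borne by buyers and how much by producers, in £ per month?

Buyers bear £1.4 per month; producers bear £2.1 per month.

Without the tax, 454 − 6p = 4p − 246 gives 10p = 700, so p* = £70 and q* = 34.
With the tax collected from buyers, demand (in seller-price terms) shifts: qd = 454 − 6(p + 3.5).
New equilibrium: buyers pay £71.4, producers receive £67.9, q = 25.6. (Wedge: pb − ps = 3.5.)
Burden on buyers: £1.4; on producers: £2.1. (They sum to £3.5.)
The less price-elastic side of the market bears the larger share of a per-unit tax.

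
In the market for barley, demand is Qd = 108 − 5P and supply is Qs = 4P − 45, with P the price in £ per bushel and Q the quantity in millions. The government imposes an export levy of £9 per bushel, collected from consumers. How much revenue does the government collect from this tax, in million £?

Tax revenue = £27 million.

Without the tax, 108 − 5P = 4P − 45 gives 9P = 153, so P* = £17 and Q* = 23.
With the tax collected from consumers, demand (in seller-price terms) shifts: Qd = 108 − 5(P + 9).
New equilibrium: consumers pay £21, producers receive £12, Q = 3. (Wedge: Pb − Ps = 9.)
Revenue = t · Q = 9 · 3 = £27.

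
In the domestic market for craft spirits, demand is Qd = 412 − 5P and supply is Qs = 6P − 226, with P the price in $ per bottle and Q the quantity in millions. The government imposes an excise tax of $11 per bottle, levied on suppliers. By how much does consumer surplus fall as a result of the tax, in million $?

Before the tax: set 412 − 5P = 6P − 226 → P* = $58, Q* = 122.
With the tax collected from suppliers, supply shifts: Qs = 6(P − 11) − 226.
Solving gives Q = 92 with buyers paying $64 and suppliers receiving $53 (the $11 wedge).
ΔCS is the trapezoid between Q = 92 and Q = 122 of height $6: ½ · (122 + 92) · 6 = $642.

Consumer surplus falls by $642 million.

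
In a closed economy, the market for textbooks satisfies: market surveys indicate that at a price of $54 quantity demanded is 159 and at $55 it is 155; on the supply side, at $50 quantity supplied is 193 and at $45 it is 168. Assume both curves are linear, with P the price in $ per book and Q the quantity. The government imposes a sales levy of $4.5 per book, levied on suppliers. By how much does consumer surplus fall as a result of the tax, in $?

Consumer surplus falls by $445.

Demand slope: (155 − 159)/(55 − 54) = -4, so Qd = 375 − 4P.
Supply slope: (168 − 193)/(45 − 50) = 5, so Qs = 5P − 57.
Before the tax: set 375 − 4P = 5P − 57 → P* = $48, Q* = 183.
With the tax collected from suppliers, supply shifts: Qs = 5(P − 4.5) − 57.
Solving gives Q = 173 with buyers paying $50.5 and suppliers receiving $46 (the $4.5 wedge).
ΔCS is the trapezoid between Q = 173 and Q = 183 of height $2.5: ½ · (183 + 173) · 2.5 = $445.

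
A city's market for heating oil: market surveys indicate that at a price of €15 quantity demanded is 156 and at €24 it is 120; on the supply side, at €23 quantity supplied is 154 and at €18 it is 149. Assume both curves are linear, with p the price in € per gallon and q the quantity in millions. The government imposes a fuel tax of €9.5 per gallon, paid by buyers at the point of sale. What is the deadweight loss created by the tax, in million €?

Demand slope: (120 − 156)/(24 − 15) = -4, so qd = 216 − 4p.
Supply slope: (149 − 154)/(18 − 23) = 1, so qs = p + 131.
Before the tax: set 216 − 4p = p + 131 → p* = €17, q* = 148.
With the tax collected from buyers, demand (in seller-price terms) shifts: qd = 216 − 4(p + 9.5).
Solving gives q = 140.4 with buyers paying €18.9 and producers receiving €9.4 (the €9.5 wedge).
Quantity falls by |ΔQ| = |148 − 140.4| = 7.6.
DWL = ½ · t · |ΔQ| = ½ · 9.5 · 7.6 = €36.1.

Deadweight loss = €36.1 million.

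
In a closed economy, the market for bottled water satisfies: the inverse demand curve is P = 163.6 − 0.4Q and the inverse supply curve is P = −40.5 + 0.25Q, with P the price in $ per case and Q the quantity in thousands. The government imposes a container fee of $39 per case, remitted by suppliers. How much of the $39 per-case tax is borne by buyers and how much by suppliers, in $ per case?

Rewrite in direct form: Qd = 409 − 2.5P and Qs = 4P + 162.
Before the tax: set 409 − 2.5P = 4P + 162 → P* = $38, Q* = 314.
With the tax collected from suppliers, supply shifts: Qs = 4(P − 39) + 162.
Solving gives Q = 254 with buyers paying $62 and suppliers receiving $23 (the $39 wedge).
Burden on buyers: $24; on suppliers: $15. (They sum to $39.)
The less price-elastic side of the market bears the larger share of a per-unit tax.

Buyers bear $24 per case; suppliers bear $15 per case.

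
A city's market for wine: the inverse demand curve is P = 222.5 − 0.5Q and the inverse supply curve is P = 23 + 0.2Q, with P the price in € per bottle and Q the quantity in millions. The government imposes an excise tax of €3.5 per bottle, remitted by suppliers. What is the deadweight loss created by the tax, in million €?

Deadweight loss = €8.75 million.

Inverting to Q(P) form: Qd = 445 − 2P; Qs = 5P − 115.
Without the tax, 445 − 2P = 5P − 115 gives 7P = 560, so P* = €80 and Q* = 285.
With the tax collected from suppliers, supply shifts: Qs = 5(P − 3.5) − 115.
New equilibrium: consumers pay €82.5, suppliers receive €79, Q = 280. (Wedge: Pb − Ps = 3.5.)
Quantity falls by |ΔQ| = |285 − 280| = 5.
DWL = ½ · t · |ΔQ| = ½ · 3.5 · 5 = €8.75.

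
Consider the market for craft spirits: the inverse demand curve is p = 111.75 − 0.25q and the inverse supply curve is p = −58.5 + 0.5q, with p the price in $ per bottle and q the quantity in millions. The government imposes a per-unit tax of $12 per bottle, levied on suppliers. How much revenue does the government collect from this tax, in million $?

Tax revenue = $2532 million.

Rewrite in direct form: qd = 447 − 4p and qs = 2p + 117.
Without the tax, 447 − 4p = 2p + 117 gives 6p = 330, so p* = $55 and q* = 227.
With the tax collected from suppliers, supply shifts: qs = 2(p − 12) + 117.
Solving gives q = 211 with consumers paying $59 and suppliers receiving $47 (the $12 wedge).
Revenue = t · Q = 12 · 211 = $2532.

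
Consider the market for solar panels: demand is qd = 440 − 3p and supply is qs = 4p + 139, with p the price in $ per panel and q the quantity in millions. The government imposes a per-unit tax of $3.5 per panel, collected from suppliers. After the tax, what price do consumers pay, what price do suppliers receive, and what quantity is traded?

Consumers pay $45; suppliers receive $41.5; quantity = 305.

Before the tax: set 440 − 3p = 4p + 139 → p* = $43, q* = 311.
With the tax collected from suppliers, supply shifts: qs = 4(p − 3.5) + 139.
New equilibrium: consumers pay $45, suppliers receive $41.5, q = 305. (Wedge: pb − ps = 3.5.)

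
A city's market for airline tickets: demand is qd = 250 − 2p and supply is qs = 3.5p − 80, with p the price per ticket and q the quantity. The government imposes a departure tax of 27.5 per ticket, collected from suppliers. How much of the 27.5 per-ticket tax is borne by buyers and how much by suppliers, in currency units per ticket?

Without the tax, 250 − 2p = 3.5p − 80 gives 5.5p = 330, so p* = 60 and q* = 130.
With the tax collected from suppliers, supply shifts: qs = 3.5(p − 27.5) − 80.
New equilibrium: buyers pay 77.5, suppliers receive 50, q = 95. (Wedge: pb − ps = 27.5.)
Burden on buyers: 17.5; on suppliers: 10. (They sum to 27.5.)

Buyers bear 17.5 per ticket; suppliers bear 10 per ticket.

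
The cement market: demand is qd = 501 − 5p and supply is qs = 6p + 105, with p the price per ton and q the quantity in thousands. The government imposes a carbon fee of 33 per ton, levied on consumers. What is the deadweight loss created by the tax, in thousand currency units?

Deadweight loss = 1485 thousand.

Before the tax: set 501 − 5p = 6p + 105 → p* = 36, q* = 321.
With the tax collected from consumers, demand (in seller-price terms) shifts: qd = 501 − 5(p + 33).
Solving gives q = 231 with consumers paying 54 and sellers receiving 21 (the 33 wedge).
Quantity falls by |ΔQ| = |321 − 231| = 90.
DWL = ½ · t · |ΔQ| = ½ · 33 · 90 = 1485.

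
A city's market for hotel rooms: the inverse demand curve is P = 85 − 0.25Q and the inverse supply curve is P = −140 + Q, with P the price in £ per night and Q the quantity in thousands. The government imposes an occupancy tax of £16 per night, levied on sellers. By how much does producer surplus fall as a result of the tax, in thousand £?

Producer surplus falls by £2222.08 thousand.

Rewrite in direct form: Qd = 340 − 4P and Qs = P + 140.
Without the tax, 340 − 4P = P + 140 gives 5P = 200, so P* = £40 and Q* = 180.
With the tax collected from sellers, supply shifts: Qs = (P − 16) + 140.
New equilibrium: buyers pay £43.2, sellers receive £27.2, Q = 167.2. (Wedge: Pb − Ps = 16.)
ΔPS is the trapezoid between Q = 167.2 and Q = 180 of height £12.8: ½ · (180 + 167.2) · 12.8 = £2222.08.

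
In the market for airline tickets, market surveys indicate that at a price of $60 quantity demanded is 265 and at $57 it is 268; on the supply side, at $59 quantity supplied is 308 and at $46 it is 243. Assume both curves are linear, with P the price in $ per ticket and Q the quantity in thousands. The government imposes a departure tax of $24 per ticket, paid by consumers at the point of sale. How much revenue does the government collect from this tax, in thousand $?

Tax revenue = $6072 thousand.

Demand slope: (268 − 265)/(57 − 60) = -1, so Qd = 325 − P.
Supply slope: (243 − 308)/(46 − 59) = 5, so Qs = 5P + 13.
Before the tax: set 325 − P = 5P + 13 → P* = $52, Q* = 273.
With the tax collected from consumers, demand (in seller-price terms) shifts: Qd = 325 − (P + 24).
New equilibrium: consumers pay $72, producers receive $48, Q = 253. (Wedge: Pb − Ps = 24.)
Revenue = t · Q = 24 · 253 = $6072.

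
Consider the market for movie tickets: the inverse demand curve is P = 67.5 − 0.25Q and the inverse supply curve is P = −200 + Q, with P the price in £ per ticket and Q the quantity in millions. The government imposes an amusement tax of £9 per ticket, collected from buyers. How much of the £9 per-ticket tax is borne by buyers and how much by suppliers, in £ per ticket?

Inverting to Q(P) form: Qd = 270 − 4P; Qs = P + 200.
Without the tax, 270 − 4P = P + 200 gives 5P = 70, so P* = £14 and Q* = 214.
With the tax collected from buyers, demand (in seller-price terms) shifts: Qd = 270 − 4(P + 9).
Solving gives Q = 206.8 with buyers paying £15.8 and suppliers receiving £6.8 (the £9 wedge).
Burden on buyers: £1.8; on suppliers: £7.2. (They sum to £9.)

Buyers bear £1.8 per ticket; suppliers bear £7.2 per ticket.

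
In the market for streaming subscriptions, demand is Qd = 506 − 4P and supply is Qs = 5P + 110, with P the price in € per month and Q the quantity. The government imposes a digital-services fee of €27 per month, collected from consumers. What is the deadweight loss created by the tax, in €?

Without the tax, 506 − 4P = 5P + 110 gives 9P = 396, so P* = €44 and Q* = 330.
With the tax collected from consumers, demand (in seller-price terms) shifts: Qd = 506 − 4(P + 27).
Solving gives Q = 270 with consumers paying €59 and producers receiving €32 (the €27 wedge).
Quantity falls by |ΔQ| = |330 − 270| = 60.
DWL = ½ · t · |ΔQ| = ½ · 27 · 60 = €810.

Deadweight loss = €810.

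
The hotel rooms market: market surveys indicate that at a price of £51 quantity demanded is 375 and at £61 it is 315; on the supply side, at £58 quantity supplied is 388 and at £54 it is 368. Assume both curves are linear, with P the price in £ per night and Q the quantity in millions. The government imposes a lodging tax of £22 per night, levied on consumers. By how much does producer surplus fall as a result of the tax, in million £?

Demand slope: (315 − 375)/(61 − 51) = -6, so Qd = 681 − 6P.
Supply slope: (368 − 388)/(54 − 58) = 5, so Qs = 5P + 98.
Before the tax: set 681 − 6P = 5P + 98 → P* = £53, Q* = 363.
With the tax collected from consumers, demand (in seller-price terms) shifts: Qd = 681 − 6(P + 22).
Solving gives Q = 303 with consumers paying £63 and sellers receiving £41 (the £22 wedge).
ΔPS is the trapezoid between Q = 303 and Q = 363 of height £12: ½ · (363 + 303) · 12 = £3996.

Producer surplus falls by £3996 million.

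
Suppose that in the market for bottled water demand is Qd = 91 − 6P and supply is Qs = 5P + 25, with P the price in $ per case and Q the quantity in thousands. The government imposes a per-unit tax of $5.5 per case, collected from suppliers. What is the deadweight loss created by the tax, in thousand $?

Without the tax, 91 − 6P = 5P + 25 gives 11P = 66, so P* = $6 and Q* = 55.
With the tax collected from suppliers, supply shifts: Qs = 5(P − 5.5) + 25.
New equilibrium: consumers pay $8.5, suppliers receive $3, Q = 40. (Wedge: Pb − Ps = 5.5.)
Quantity falls by |ΔQ| = |55 − 40| = 15.
DWL = ½ · t · |ΔQ| = ½ · 5.5 · 15 = $41.25.

Deadweight loss = $41.25 thousand.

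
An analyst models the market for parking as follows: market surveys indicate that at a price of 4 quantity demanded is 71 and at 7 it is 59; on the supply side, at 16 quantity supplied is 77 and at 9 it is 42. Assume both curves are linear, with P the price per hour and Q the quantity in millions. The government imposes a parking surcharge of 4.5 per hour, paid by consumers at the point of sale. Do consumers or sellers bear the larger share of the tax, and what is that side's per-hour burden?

Consumers bear the larger share: 2.5 per hour.

Demand slope: (59 − 71)/(7 − 4) = -4, so Qd = 87 − 4P.
Supply slope: (42 − 77)/(9 − 16) = 5, so Qs = 5P − 3.
Before the tax: set 87 − 4P = 5P − 3 → P* = 10, Q* = 47.
With the tax collected from consumers, demand (in seller-price terms) shifts: Qd = 87 − 4(P + 4.5).
Solving gives Q = 37 with consumers paying 12.5 and sellers receiving 8 (the 4.5 wedge).
Per-hour burden: consumers 2.5, sellers 2.
Consumers take the larger share because demand is less price-elastic here (demand slope 4 vs supply slope 5).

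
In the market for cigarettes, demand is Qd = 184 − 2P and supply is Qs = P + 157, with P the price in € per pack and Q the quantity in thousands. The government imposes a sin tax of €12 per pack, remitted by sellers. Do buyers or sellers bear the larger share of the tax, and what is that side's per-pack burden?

Before the tax: set 184 − 2P = P + 157 → P* = €9, Q* = 166.
With the tax collected from sellers, supply shifts: Qs = (P − 12) + 157.
Solving gives Q = 158 with buyers paying €13 and sellers receiving €1 (the €12 wedge).
Per-pack burden: buyers €4, sellers €8.
Sellers take the larger share because supply is less price-elastic here (demand slope 2 vs supply slope 1).

Sellers bear the larger share: €8 per pack.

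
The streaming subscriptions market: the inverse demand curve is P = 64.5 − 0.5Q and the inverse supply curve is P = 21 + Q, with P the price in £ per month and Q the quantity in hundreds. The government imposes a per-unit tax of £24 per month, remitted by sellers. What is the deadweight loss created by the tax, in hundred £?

Deadweight loss = £192 hundred.

Inverting to Q(P) form: Qd = 129 − 2P; Qs = P − 21.
Without the tax, 129 − 2P = P − 21 gives 3P = 150, so P* = £50 and Q* = 29.
With the tax collected from sellers, supply shifts: Qs = (P − 24) − 21.
Solving gives Q = 13 with consumers paying £58 and sellers receiving £34 (the £24 wedge).
Quantity falls by |ΔQ| = |29 − 13| = 16.
DWL = ½ · t · |ΔQ| = ½ · 24 · 16 = £192.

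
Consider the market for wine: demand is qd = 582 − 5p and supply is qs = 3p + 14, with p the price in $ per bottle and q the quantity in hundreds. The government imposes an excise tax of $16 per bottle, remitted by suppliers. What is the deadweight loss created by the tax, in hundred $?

Deadweight loss = $240 hundred.

Without the tax, 582 − 5p = 3p + 14 gives 8p = 568, so p* = $71 and q* = 227.
With the tax collected from suppliers, supply shifts: qs = 3(p − 16) + 14.
New equilibrium: buyers pay $77, suppliers receive $61, q = 197. (Wedge: pb − ps = 16.)
Quantity falls by |ΔQ| = |227 − 197| = 30.
DWL = ½ · t · |ΔQ| = ½ · 16 · 30 = $240.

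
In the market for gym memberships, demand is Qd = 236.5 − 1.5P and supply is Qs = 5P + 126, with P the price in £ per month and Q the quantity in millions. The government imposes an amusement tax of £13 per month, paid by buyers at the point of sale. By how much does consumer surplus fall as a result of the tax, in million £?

Before the tax: set 236.5 − 1.5P = 5P + 126 → P* = £17, Q* = 211.
With the tax collected from buyers, demand (in seller-price terms) shifts: Qd = 236.5 − 1.5(P + 13).
New equilibrium: buyers pay £27, producers receive £14, Q = 196. (Wedge: Pb − Ps = 13.)
ΔCS is the trapezoid between Q = 196 and Q = 211 of height £10: ½ · (211 + 196) · 10 = £2035.

Consumer surplus falls by £2035 million.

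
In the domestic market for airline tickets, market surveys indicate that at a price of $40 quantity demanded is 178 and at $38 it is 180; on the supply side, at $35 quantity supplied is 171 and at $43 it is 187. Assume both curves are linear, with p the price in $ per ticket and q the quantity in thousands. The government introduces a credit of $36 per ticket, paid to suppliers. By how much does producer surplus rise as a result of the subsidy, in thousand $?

Producer surplus rises by $2292 thousand.

Demand slope: (180 − 178)/(38 − 40) = -1, so qd = 218 − p.
Supply slope: (187 − 171)/(43 − 35) = 2, so qs = 2p + 101.
Without the subsidy, 218 − p = 2p + 101 gives 3p = 117, so p* = $39 and q* = 179.
With a per-unit subsidy paid to suppliers, each receives p + 36 per unit sold, so supply becomes qs = 2(p + 36) + 101.
Solving gives q = 203 with buyers paying $15 and suppliers receiving $51 (the $36 wedge).
ΔPS is the trapezoid between Q = 203 and Q = 179 of height $12: ½ · (179 + 203) · 12 = $2292.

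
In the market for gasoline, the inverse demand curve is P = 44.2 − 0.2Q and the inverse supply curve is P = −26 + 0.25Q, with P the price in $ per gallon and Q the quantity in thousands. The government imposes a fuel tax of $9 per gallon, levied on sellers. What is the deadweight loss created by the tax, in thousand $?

Inverting to Q(P) form: Qd = 221 − 5P; Qs = 4P + 104.
Without the tax, 221 − 5P = 4P + 104 gives 9P = 117, so P* = $13 and Q* = 156.
With the tax collected from sellers, supply shifts: Qs = 4(P − 9) + 104.
New equilibrium: buyers pay $17, sellers receive $8, Q = 136. (Wedge: Pb − Ps = 9.)
Quantity falls by |ΔQ| = |156 − 136| = 20.
DWL = ½ · t · |ΔQ| = ½ · 9 · 20 = $90.

Deadweight loss = $90 thousand.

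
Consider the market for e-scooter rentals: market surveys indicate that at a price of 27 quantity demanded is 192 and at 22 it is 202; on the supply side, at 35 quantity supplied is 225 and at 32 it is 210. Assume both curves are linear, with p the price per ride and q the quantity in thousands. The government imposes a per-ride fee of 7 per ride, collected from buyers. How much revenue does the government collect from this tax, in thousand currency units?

Demand slope: (202 − 192)/(22 − 27) = -2, so qd = 246 − 2p.
Supply slope: (210 − 225)/(32 − 35) = 5, so qs = 5p + 50.
Before the tax: set 246 − 2p = 5p + 50 → p* = 28, q* = 190.
With the tax collected from buyers, demand (in seller-price terms) shifts: qd = 246 − 2(p + 7).
Solving gives q = 180 with buyers paying 33 and sellers receiving 26 (the 7 wedge).
Revenue = t · Q = 7 · 180 = 1260.

Tax revenue = 1260 thousand.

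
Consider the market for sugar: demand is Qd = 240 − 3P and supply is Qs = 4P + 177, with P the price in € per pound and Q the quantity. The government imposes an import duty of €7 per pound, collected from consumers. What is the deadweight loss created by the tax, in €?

Deadweight loss = €42.

Before the tax: set 240 − 3P = 4P + 177 → P* = €9, Q* = 213.
With the tax collected from consumers, demand (in seller-price terms) shifts: Qd = 240 − 3(P + 7).
Solving gives Q = 201 with consumers paying €13 and suppliers receiving €6 (the €7 wedge).
Quantity falls by |ΔQ| = |213 − 201| = 12.
DWL = ½ · t · |ΔQ| = ½ · 7 · 12 = €42.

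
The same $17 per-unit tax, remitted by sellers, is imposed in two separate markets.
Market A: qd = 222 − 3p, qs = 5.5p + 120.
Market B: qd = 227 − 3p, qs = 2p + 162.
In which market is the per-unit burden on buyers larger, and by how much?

Market A, by $4.2.

Market A: pre-tax p* = $12, q* = 186; post-tax q = 153; per-unit burden on buyers = $11.
Market B: pre-tax p* = $13, q* = 188; post-tax q = 167.6; per-unit burden on buyers = $6.8.
Difference: $11 vs $6.8 → market A is larger by $4.2.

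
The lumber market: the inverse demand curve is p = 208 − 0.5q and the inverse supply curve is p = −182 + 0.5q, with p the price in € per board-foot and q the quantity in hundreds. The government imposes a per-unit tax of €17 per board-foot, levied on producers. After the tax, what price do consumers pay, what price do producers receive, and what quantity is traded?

Consumers pay €21.5; producers receive €4.5; quantity = 373.

Inverting to q(p) form: qd = 416 − 2p; qs = 2p + 364.
Before the tax: set 416 − 2p = 2p + 364 → p* = €13, q* = 390.
With the tax collected from producers, supply shifts: qs = 2(p − 17) + 364.
Solving gives q = 373 with consumers paying €21.5 and producers receiving €4.5 (the €17 wedge).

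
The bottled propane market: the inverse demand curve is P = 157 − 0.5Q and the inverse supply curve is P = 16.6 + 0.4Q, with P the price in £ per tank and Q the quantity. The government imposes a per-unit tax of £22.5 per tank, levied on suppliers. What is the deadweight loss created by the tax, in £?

Deadweight loss = £281.25.

Inverting to Q(P) form: Qd = 314 − 2P; Qs = 2.5P − 41.5.
Without the tax, 314 − 2P = 2.5P − 41.5 gives 4.5P = 355.5, so P* = £79 and Q* = 156.
With the tax collected from suppliers, supply shifts: Qs = 2.5(P − 22.5) − 41.5.
Solving gives Q = 131 with buyers paying £91.5 and suppliers receiving £69 (the £22.5 wedge).
Quantity falls by |ΔQ| = |156 − 131| = 25.
DWL = ½ · t · |ΔQ| = ½ · 22.5 · 25 = £281.25.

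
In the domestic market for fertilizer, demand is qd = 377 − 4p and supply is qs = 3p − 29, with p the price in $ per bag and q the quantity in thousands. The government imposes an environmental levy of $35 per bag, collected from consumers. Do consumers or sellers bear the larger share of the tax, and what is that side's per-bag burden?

Sellers bear the larger share: $20 per bag.

Without the tax, 377 − 4p = 3p − 29 gives 7p = 406, so p* = $58 and q* = 145.
With the tax collected from consumers, demand (in seller-price terms) shifts: qd = 377 − 4(p + 35).
Solving gives q = 85 with consumers paying $73 and sellers receiving $38 (the $35 wedge).
Per-bag burden: consumers $15, sellers $20.
Sellers take the larger share because supply is less price-elastic here (demand slope 4 vs supply slope 3).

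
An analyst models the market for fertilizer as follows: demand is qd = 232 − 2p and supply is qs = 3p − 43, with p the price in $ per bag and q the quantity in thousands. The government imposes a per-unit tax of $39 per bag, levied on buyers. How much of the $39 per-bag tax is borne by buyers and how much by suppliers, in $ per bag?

Buyers bear $23.4 per bag; suppliers bear $15.6 per bag.

Before the tax: set 232 − 2p = 3p − 43 → p* = $55, q* = 122.
With the tax collected from buyers, demand (in seller-price terms) shifts: qd = 232 − 2(p + 39).
New equilibrium: buyers pay $78.4, suppliers receive $39.4, q = 75.2. (Wedge: pb − ps = 39.)
Burden on buyers: $23.4; on suppliers: $15.6. (They sum to $39.)
The less price-elastic side of the market bears the larger share of a per-unit tax.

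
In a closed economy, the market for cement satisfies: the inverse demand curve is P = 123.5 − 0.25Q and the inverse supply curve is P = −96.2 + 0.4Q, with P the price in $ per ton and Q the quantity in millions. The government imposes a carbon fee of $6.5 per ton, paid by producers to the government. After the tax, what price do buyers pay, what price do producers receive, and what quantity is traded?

Buyers pay $41.5; producers receive $35; quantity = 328.

Inverting to Q(P) form: Qd = 494 − 4P; Qs = 2.5P + 240.5.
Before the tax: set 494 − 4P = 2.5P + 240.5 → P* = $39, Q* = 338.
With the tax collected from producers, supply shifts: Qs = 2.5(P − 6.5) + 240.5.
Solving gives Q = 328 with buyers paying $41.5 and producers receiving $35 (the $6.5 wedge).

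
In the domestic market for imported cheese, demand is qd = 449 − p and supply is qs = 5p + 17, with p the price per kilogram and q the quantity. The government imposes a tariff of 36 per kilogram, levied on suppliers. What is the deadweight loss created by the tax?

Before the tax: set 449 − p = 5p + 17 → p* = 72, q* = 377.
With the tax collected from suppliers, supply shifts: qs = 5(p − 36) + 17.
Solving gives q = 347 with buyers paying 102 and suppliers receiving 66 (the 36 wedge).
Quantity falls by |ΔQ| = |377 − 347| = 30.
DWL = ½ · t · |ΔQ| = ½ · 36 · 30 = 540.

Deadweight loss = 540.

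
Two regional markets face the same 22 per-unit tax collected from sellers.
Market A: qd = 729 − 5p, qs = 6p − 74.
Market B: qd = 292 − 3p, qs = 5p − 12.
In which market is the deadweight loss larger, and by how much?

Market A: pre-tax p* = 73, q* = 364; post-tax q = 304; deadweight loss = 660.
Market B: pre-tax p* = 38, q* = 178; post-tax q = 136.75; deadweight loss = 453.75.
Difference: 660 vs 453.75 → market A is larger by 206.25.

Market A, by 206.25.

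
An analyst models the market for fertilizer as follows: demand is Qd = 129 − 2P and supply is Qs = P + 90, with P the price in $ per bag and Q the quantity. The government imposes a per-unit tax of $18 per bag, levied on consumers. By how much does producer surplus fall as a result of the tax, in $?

Producer surplus falls by $1164.

Before the tax: set 129 − 2P = P + 90 → P* = $13, Q* = 103.
With the tax collected from consumers, demand (in seller-price terms) shifts: Qd = 129 − 2(P + 18).
Solving gives Q = 91 with consumers paying $19 and producers receiving $1 (the $18 wedge).
ΔPS is the trapezoid between Q = 91 and Q = 103 of height $12: ½ · (103 + 91) · 12 = $1164.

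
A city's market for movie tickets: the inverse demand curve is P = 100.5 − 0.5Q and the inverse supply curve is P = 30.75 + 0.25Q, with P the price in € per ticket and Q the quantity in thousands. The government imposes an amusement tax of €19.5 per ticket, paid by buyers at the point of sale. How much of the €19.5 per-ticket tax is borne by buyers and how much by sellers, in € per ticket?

Buyers bear €13 per ticket; sellers bear €6.5 per ticket.

Inverting to Q(P) form: Qd = 201 − 2P; Qs = 4P − 123.
Without the tax, 201 − 2P = 4P − 123 gives 6P = 324, so P* = €54 and Q* = 93.
With the tax collected from buyers, demand (in seller-price terms) shifts: Qd = 201 − 2(P + 19.5).
New equilibrium: buyers pay €67, sellers receive €47.5, Q = 67. (Wedge: Pb − Ps = 19.5.)
Burden on buyers: €13; on sellers: €6.5. (They sum to €19.5.)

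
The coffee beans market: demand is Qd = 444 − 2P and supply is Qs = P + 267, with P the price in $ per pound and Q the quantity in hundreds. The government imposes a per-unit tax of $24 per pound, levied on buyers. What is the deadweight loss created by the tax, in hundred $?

Before the tax: set 444 − 2P = P + 267 → P* = $59, Q* = 326.
With the tax collected from buyers, demand (in seller-price terms) shifts: Qd = 444 − 2(P + 24).
New equilibrium: buyers pay $67, sellers receive $43, Q = 310. (Wedge: Pb − Ps = 24.)
Quantity falls by |ΔQ| = |326 − 310| = 16.
DWL = ½ · t · |ΔQ| = ½ · 24 · 16 = $192.

Deadweight loss = $192 hundred.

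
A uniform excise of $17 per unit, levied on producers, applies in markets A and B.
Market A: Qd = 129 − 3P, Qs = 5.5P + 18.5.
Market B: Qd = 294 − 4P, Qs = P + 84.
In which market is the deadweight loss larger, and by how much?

Market A: pre-tax P* = $13, Q* = 90; post-tax Q = 57; deadweight loss = $280.5.
Market B: pre-tax P* = $42, Q* = 126; post-tax Q = 112.4; deadweight loss = $115.6.
Difference: $280.5 vs $115.6 → market A is larger by $164.9.

Market A, by $164.9.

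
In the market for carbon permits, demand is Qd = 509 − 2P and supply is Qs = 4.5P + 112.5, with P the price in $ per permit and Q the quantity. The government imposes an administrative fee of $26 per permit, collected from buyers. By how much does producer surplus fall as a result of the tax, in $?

Producer surplus falls by $2952.

Without the tax, 509 − 2P = 4.5P + 112.5 gives 6.5P = 396.5, so P* = $61 and Q* = 387.
With the tax collected from buyers, demand (in seller-price terms) shifts: Qd = 509 − 2(P + 26).
Solving gives Q = 351 with buyers paying $79 and producers receiving $53 (the $26 wedge).
ΔPS is the trapezoid between Q = 351 and Q = 387 of height $8: ½ · (387 + 351) · 8 = $2952.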